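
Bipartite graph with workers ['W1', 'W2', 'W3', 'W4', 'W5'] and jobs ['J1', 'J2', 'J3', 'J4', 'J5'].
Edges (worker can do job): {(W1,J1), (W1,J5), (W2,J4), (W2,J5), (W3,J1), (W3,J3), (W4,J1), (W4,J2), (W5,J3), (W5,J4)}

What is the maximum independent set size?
Maximum independent set = 5

By König's theorem:
- Min vertex cover = Max matching = 5
- Max independent set = Total vertices - Min vertex cover
- Max independent set = 10 - 5 = 5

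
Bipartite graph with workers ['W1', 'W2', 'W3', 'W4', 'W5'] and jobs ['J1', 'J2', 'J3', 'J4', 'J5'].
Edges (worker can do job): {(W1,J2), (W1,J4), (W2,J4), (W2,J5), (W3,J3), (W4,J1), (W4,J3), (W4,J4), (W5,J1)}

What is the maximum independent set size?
Maximum independent set = 5

By König's theorem:
- Min vertex cover = Max matching = 5
- Max independent set = Total vertices - Min vertex cover
- Max independent set = 10 - 5 = 5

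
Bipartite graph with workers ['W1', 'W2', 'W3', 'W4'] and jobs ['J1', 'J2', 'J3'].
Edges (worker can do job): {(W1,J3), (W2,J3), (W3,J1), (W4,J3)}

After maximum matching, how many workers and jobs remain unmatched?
Unmatched: 2 workers, 1 jobs

Maximum matching size: 2
Workers: 4 total, 2 matched, 2 unmatched
Jobs: 3 total, 2 matched, 1 unmatched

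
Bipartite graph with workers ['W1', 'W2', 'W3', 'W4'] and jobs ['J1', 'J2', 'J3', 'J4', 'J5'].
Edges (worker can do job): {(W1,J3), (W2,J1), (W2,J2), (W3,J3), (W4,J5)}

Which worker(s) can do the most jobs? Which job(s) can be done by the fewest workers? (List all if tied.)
Most versatile: W2 (2 jobs); Least covered: J4 (0 workers)

Worker degrees (jobs they can do): W1:1, W2:2, W3:1, W4:1
Job degrees (workers who can do it): J1:1, J2:1, J3:2, J4:0, J5:1

Maximum worker degree is 2, achieved by: W2
Minimum job degree is 0, achieved by: J4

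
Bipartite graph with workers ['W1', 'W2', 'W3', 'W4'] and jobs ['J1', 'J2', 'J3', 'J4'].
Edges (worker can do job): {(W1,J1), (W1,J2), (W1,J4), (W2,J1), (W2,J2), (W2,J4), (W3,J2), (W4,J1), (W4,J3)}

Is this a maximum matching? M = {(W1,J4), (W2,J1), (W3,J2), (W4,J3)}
Yes, size 4 is maximum

Proposed matching has size 4.
Maximum matching size for this graph: 4.

This is a maximum matching.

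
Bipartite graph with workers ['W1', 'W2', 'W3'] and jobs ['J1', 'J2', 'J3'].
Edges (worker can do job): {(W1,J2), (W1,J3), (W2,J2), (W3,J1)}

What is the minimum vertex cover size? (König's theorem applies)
Minimum vertex cover size = 3

By König's theorem: in bipartite graphs,
min vertex cover = max matching = 3

Maximum matching has size 3, so minimum vertex cover also has size 3.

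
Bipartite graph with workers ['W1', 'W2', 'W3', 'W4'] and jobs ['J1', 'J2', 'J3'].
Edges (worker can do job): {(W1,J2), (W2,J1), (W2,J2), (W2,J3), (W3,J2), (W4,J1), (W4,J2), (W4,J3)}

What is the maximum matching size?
Maximum matching size = 3

Maximum matching: {(W2,J3), (W3,J2), (W4,J1)}
Size: 3

This assigns 3 workers to 3 distinct jobs.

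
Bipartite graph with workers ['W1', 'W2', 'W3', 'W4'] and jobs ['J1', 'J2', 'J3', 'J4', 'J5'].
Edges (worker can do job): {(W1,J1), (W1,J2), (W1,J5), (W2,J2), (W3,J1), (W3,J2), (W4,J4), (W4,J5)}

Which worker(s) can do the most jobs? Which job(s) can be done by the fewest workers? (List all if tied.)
Most versatile: W1 (3 jobs); Least covered: J3 (0 workers)

Worker degrees (jobs they can do): W1:3, W2:1, W3:2, W4:2
Job degrees (workers who can do it): J1:2, J2:3, J3:0, J4:1, J5:2

Maximum worker degree is 3, achieved by: W1
Minimum job degree is 0, achieved by: J3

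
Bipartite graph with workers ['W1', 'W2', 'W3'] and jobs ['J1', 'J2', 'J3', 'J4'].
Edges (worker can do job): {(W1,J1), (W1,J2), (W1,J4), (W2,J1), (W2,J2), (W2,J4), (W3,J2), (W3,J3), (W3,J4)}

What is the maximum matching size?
Maximum matching size = 3

Maximum matching: {(W1,J1), (W2,J2), (W3,J3)}
Size: 3

This assigns 3 workers to 3 distinct jobs.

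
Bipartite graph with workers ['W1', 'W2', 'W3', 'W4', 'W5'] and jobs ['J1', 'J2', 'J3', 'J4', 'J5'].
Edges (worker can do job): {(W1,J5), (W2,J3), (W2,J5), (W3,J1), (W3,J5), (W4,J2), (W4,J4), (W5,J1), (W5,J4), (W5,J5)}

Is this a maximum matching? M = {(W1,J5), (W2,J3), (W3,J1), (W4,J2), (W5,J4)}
Yes, size 5 is maximum

Proposed matching has size 5.
Maximum matching size for this graph: 5.

This is a maximum matching.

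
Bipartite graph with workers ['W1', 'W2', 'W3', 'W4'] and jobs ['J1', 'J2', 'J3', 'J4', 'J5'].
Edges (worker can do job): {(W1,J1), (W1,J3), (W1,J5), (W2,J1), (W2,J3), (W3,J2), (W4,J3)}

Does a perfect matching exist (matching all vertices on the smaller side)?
Yes, perfect matching exists (size 4)

Perfect matching: {(W1,J5), (W2,J1), (W3,J2), (W4,J3)}
All 4 vertices on the smaller side are matched.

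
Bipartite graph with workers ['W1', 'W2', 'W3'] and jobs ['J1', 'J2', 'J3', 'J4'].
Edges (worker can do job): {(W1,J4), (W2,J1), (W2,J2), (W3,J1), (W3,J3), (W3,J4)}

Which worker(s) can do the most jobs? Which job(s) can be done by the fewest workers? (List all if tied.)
Most versatile: W3 (3 jobs); Least covered: J2, J3 (1 workers)

Worker degrees (jobs they can do): W1:1, W2:2, W3:3
Job degrees (workers who can do it): J1:2, J2:1, J3:1, J4:2

Maximum worker degree is 3, achieved by: W3
Minimum job degree is 1, achieved by: J2, J3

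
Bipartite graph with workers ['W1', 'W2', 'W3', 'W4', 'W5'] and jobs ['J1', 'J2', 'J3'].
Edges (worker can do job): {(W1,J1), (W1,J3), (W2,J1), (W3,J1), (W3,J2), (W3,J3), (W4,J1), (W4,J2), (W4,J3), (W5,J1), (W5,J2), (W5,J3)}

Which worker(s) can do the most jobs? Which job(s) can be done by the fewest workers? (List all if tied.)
Most versatile: W3, W4, W5 (3 jobs); Least covered: J2 (3 workers)

Worker degrees (jobs they can do): W1:2, W2:1, W3:3, W4:3, W5:3
Job degrees (workers who can do it): J1:5, J2:3, J3:4

Maximum worker degree is 3, achieved by: W3, W4, W5
Minimum job degree is 3, achieved by: J2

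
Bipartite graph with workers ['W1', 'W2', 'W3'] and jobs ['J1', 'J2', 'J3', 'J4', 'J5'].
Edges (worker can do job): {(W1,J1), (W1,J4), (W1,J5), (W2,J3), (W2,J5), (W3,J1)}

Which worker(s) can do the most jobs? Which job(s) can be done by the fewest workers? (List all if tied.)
Most versatile: W1 (3 jobs); Least covered: J2 (0 workers)

Worker degrees (jobs they can do): W1:3, W2:2, W3:1
Job degrees (workers who can do it): J1:2, J2:0, J3:1, J4:1, J5:2

Maximum worker degree is 3, achieved by: W1
Minimum job degree is 0, achieved by: J2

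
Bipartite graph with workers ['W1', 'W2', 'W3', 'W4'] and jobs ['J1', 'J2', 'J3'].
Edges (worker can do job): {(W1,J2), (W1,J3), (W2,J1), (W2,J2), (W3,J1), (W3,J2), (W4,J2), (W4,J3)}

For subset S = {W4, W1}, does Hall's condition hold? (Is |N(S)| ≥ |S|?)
Yes: |N(S)| = 2, |S| = 2

Subset S = {W4, W1}
Neighbors N(S) = {J2, J3}

|N(S)| = 2, |S| = 2
Hall's condition: |N(S)| ≥ |S| is satisfied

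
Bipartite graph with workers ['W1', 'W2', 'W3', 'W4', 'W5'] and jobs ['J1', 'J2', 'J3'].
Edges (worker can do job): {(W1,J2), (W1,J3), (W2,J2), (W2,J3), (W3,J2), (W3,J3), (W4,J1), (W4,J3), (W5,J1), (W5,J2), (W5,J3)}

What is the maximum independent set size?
Maximum independent set = 5

By König's theorem:
- Min vertex cover = Max matching = 3
- Max independent set = Total vertices - Min vertex cover
- Max independent set = 8 - 3 = 5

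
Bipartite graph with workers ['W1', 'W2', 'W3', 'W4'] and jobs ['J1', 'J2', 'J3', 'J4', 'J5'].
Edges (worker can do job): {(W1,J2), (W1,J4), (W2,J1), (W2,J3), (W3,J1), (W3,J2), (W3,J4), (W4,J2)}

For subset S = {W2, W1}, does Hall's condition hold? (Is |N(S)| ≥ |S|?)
Yes: |N(S)| = 4, |S| = 2

Subset S = {W2, W1}
Neighbors N(S) = {J1, J2, J3, J4}

|N(S)| = 4, |S| = 2
Hall's condition: |N(S)| ≥ |S| is satisfied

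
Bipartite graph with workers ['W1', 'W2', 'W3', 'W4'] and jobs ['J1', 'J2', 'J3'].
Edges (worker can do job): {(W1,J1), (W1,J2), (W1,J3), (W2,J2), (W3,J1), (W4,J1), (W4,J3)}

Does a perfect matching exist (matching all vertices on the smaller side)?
Yes, perfect matching exists (size 3)

Perfect matching: {(W1,J2), (W3,J1), (W4,J3)}
All 3 vertices on the smaller side are matched.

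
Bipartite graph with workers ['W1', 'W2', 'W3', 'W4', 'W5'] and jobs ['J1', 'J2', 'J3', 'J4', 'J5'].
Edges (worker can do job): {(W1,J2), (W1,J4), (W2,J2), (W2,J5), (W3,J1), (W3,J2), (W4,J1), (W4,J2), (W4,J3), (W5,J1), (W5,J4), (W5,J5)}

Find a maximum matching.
Matching: {(W1,J2), (W2,J5), (W3,J1), (W4,J3), (W5,J4)}

Maximum matching (size 5):
  W1 → J2
  W2 → J5
  W3 → J1
  W4 → J3
  W5 → J4

Each worker is assigned to at most one job, and each job to at most one worker.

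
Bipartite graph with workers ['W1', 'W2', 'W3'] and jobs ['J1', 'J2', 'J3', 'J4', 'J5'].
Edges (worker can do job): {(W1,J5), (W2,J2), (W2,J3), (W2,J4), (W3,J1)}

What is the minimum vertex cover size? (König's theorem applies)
Minimum vertex cover size = 3

By König's theorem: in bipartite graphs,
min vertex cover = max matching = 3

Maximum matching has size 3, so minimum vertex cover also has size 3.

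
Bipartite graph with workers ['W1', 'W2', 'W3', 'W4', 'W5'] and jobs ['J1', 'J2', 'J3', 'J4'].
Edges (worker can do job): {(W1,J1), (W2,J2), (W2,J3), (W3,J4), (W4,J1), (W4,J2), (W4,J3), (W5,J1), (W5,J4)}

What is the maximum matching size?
Maximum matching size = 4

Maximum matching: {(W2,J3), (W3,J4), (W4,J2), (W5,J1)}
Size: 4

This assigns 4 workers to 4 distinct jobs.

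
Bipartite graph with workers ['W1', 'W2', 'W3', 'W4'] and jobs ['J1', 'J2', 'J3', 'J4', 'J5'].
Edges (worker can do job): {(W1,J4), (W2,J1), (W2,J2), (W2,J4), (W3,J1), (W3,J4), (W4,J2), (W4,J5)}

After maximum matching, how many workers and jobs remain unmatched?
Unmatched: 0 workers, 1 jobs

Maximum matching size: 4
Workers: 4 total, 4 matched, 0 unmatched
Jobs: 5 total, 4 matched, 1 unmatched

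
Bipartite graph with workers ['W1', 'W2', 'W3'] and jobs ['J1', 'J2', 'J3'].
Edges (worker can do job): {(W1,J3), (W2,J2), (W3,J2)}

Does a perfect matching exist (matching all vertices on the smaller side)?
No, maximum matching has size 2 < 3

Maximum matching has size 2, need 3 for perfect matching.
Unmatched workers: ['W2']
Unmatched jobs: ['J1']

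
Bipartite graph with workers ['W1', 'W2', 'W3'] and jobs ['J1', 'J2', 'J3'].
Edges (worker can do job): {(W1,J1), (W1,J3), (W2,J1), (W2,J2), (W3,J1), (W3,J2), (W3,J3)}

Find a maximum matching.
Matching: {(W1,J3), (W2,J1), (W3,J2)}

Maximum matching (size 3):
  W1 → J3
  W2 → J1
  W3 → J2

Each worker is assigned to at most one job, and each job to at most one worker.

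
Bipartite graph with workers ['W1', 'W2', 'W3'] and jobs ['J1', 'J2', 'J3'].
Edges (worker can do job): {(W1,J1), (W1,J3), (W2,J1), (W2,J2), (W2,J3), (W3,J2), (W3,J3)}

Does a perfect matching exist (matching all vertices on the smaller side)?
Yes, perfect matching exists (size 3)

Perfect matching: {(W1,J3), (W2,J1), (W3,J2)}
All 3 vertices on the smaller side are matched.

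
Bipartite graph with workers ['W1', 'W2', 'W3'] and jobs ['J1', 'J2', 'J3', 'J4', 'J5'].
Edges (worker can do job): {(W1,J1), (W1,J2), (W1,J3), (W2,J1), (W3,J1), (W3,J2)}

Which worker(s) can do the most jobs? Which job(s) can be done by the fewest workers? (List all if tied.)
Most versatile: W1 (3 jobs); Least covered: J4, J5 (0 workers)

Worker degrees (jobs they can do): W1:3, W2:1, W3:2
Job degrees (workers who can do it): J1:3, J2:2, J3:1, J4:0, J5:0

Maximum worker degree is 3, achieved by: W1
Minimum job degree is 0, achieved by: J4, J5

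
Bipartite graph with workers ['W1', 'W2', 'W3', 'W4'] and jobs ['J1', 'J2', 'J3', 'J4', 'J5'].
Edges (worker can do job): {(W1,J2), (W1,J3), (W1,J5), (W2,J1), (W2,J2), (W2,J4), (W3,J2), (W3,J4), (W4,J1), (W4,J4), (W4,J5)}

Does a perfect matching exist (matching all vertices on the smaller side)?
Yes, perfect matching exists (size 4)

Perfect matching: {(W1,J3), (W2,J1), (W3,J2), (W4,J5)}
All 4 vertices on the smaller side are matched.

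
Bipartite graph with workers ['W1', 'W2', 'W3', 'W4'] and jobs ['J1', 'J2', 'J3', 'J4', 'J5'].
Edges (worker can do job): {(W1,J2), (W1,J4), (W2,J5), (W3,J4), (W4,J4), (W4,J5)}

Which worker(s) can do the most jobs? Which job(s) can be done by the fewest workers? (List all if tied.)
Most versatile: W1, W4 (2 jobs); Least covered: J1, J3 (0 workers)

Worker degrees (jobs they can do): W1:2, W2:1, W3:1, W4:2
Job degrees (workers who can do it): J1:0, J2:1, J3:0, J4:3, J5:2

Maximum worker degree is 2, achieved by: W1, W4
Minimum job degree is 0, achieved by: J1, J3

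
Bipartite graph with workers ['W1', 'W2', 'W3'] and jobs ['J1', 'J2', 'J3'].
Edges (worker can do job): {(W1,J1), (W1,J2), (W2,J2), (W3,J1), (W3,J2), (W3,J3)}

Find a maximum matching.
Matching: {(W1,J1), (W2,J2), (W3,J3)}

Maximum matching (size 3):
  W1 → J1
  W2 → J2
  W3 → J3

Each worker is assigned to at most one job, and each job to at most one worker.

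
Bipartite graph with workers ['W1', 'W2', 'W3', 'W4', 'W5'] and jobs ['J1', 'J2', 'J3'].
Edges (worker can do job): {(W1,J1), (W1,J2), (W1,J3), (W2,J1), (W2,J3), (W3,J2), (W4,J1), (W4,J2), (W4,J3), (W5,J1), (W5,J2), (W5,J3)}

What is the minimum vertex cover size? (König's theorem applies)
Minimum vertex cover size = 3

By König's theorem: in bipartite graphs,
min vertex cover = max matching = 3

Maximum matching has size 3, so minimum vertex cover also has size 3.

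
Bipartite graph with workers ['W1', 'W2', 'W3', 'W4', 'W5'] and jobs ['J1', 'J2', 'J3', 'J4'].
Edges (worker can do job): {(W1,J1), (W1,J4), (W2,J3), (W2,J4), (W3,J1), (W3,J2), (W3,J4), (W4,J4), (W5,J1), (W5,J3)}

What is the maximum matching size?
Maximum matching size = 4

Maximum matching: {(W1,J1), (W3,J2), (W4,J4), (W5,J3)}
Size: 4

This assigns 4 workers to 4 distinct jobs.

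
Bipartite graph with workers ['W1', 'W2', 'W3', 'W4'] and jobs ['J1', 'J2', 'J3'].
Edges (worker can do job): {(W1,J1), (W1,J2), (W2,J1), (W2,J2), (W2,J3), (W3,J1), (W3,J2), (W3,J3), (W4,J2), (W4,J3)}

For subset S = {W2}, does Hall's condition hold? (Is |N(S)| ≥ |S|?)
Yes: |N(S)| = 3, |S| = 1

Subset S = {W2}
Neighbors N(S) = {J1, J2, J3}

|N(S)| = 3, |S| = 1
Hall's condition: |N(S)| ≥ |S| is satisfied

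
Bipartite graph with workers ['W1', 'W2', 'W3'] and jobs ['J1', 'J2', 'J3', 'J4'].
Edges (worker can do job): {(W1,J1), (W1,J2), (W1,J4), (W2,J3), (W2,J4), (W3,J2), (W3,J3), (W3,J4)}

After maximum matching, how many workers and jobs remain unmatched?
Unmatched: 0 workers, 1 jobs

Maximum matching size: 3
Workers: 3 total, 3 matched, 0 unmatched
Jobs: 4 total, 3 matched, 1 unmatched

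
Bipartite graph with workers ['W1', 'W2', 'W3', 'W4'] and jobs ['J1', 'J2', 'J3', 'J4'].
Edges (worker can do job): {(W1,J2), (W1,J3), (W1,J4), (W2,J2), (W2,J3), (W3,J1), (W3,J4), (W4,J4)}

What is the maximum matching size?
Maximum matching size = 4

Maximum matching: {(W1,J3), (W2,J2), (W3,J1), (W4,J4)}
Size: 4

This assigns 4 workers to 4 distinct jobs.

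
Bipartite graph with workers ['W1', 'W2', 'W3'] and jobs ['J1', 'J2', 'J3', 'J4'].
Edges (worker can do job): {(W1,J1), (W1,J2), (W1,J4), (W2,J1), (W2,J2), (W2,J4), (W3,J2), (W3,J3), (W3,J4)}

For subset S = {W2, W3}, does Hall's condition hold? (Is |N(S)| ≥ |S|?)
Yes: |N(S)| = 4, |S| = 2

Subset S = {W2, W3}
Neighbors N(S) = {J1, J2, J3, J4}

|N(S)| = 4, |S| = 2
Hall's condition: |N(S)| ≥ |S| is satisfied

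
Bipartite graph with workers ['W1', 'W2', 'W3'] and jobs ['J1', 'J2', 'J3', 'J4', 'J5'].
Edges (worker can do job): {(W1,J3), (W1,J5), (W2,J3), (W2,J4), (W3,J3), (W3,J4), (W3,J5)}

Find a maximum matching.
Matching: {(W1,J3), (W2,J4), (W3,J5)}

Maximum matching (size 3):
  W1 → J3
  W2 → J4
  W3 → J5

Each worker is assigned to at most one job, and each job to at most one worker.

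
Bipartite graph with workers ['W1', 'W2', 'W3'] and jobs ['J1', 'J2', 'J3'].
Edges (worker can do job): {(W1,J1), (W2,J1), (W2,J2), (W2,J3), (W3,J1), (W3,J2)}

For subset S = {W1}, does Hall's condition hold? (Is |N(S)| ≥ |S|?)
Yes: |N(S)| = 1, |S| = 1

Subset S = {W1}
Neighbors N(S) = {J1}

|N(S)| = 1, |S| = 1
Hall's condition: |N(S)| ≥ |S| is satisfied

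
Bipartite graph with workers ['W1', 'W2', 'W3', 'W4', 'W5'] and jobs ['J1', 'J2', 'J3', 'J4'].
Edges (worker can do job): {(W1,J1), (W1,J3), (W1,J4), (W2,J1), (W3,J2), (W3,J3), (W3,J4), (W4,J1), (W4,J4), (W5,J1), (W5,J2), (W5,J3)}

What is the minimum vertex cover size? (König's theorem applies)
Minimum vertex cover size = 4

By König's theorem: in bipartite graphs,
min vertex cover = max matching = 4

Maximum matching has size 4, so minimum vertex cover also has size 4.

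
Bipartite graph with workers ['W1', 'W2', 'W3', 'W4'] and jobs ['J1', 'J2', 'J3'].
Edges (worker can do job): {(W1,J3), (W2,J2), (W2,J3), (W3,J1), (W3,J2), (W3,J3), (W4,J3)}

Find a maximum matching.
Matching: {(W2,J2), (W3,J1), (W4,J3)}

Maximum matching (size 3):
  W2 → J2
  W3 → J1
  W4 → J3

Each worker is assigned to at most one job, and each job to at most one worker.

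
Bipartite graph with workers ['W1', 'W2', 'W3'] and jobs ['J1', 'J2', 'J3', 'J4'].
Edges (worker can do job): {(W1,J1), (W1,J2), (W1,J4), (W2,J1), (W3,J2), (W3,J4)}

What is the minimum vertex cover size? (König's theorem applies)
Minimum vertex cover size = 3

By König's theorem: in bipartite graphs,
min vertex cover = max matching = 3

Maximum matching has size 3, so minimum vertex cover also has size 3.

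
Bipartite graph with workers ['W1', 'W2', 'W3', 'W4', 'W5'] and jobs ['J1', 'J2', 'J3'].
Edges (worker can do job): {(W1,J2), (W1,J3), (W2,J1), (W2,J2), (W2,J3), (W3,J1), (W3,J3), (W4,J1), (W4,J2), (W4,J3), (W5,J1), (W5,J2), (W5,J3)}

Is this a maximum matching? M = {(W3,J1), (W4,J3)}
No, size 2 is not maximum

Proposed matching has size 2.
Maximum matching size for this graph: 3.

This is NOT maximum - can be improved to size 3.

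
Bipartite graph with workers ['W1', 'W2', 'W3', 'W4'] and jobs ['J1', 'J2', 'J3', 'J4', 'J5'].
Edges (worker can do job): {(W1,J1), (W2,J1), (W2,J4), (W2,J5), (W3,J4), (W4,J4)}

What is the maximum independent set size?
Maximum independent set = 6

By König's theorem:
- Min vertex cover = Max matching = 3
- Max independent set = Total vertices - Min vertex cover
- Max independent set = 9 - 3 = 6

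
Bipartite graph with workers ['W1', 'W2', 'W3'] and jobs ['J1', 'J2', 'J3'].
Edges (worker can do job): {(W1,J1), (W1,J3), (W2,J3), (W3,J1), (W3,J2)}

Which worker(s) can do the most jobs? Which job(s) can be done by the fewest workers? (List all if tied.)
Most versatile: W1, W3 (2 jobs); Least covered: J2 (1 workers)

Worker degrees (jobs they can do): W1:2, W2:1, W3:2
Job degrees (workers who can do it): J1:2, J2:1, J3:2

Maximum worker degree is 2, achieved by: W1, W3
Minimum job degree is 1, achieved by: J2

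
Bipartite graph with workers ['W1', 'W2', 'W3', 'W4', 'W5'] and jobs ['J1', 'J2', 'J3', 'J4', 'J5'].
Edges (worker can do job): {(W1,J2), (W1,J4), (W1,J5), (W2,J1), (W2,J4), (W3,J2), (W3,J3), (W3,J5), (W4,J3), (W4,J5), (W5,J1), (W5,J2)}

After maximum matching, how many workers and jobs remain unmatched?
Unmatched: 0 workers, 0 jobs

Maximum matching size: 5
Workers: 5 total, 5 matched, 0 unmatched
Jobs: 5 total, 5 matched, 0 unmatched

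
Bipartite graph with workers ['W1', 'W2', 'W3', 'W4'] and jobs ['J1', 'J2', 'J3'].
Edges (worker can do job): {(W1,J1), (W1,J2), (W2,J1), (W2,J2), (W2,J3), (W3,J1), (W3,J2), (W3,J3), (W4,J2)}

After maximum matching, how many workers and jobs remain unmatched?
Unmatched: 1 workers, 0 jobs

Maximum matching size: 3
Workers: 4 total, 3 matched, 1 unmatched
Jobs: 3 total, 3 matched, 0 unmatched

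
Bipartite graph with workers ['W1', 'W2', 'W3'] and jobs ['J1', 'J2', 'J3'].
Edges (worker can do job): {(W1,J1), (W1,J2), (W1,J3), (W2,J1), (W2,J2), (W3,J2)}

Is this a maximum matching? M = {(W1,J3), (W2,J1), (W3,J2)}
Yes, size 3 is maximum

Proposed matching has size 3.
Maximum matching size for this graph: 3.

This is a maximum matching.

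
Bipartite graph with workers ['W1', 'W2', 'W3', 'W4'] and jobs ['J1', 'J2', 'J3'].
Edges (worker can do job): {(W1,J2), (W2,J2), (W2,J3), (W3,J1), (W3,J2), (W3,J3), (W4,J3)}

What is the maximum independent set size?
Maximum independent set = 4

By König's theorem:
- Min vertex cover = Max matching = 3
- Max independent set = Total vertices - Min vertex cover
- Max independent set = 7 - 3 = 4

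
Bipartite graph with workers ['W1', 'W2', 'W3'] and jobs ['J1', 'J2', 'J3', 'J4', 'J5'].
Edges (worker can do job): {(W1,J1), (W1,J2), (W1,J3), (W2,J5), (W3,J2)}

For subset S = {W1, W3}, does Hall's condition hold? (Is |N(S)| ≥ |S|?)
Yes: |N(S)| = 3, |S| = 2

Subset S = {W1, W3}
Neighbors N(S) = {J1, J2, J3}

|N(S)| = 3, |S| = 2
Hall's condition: |N(S)| ≥ |S| is satisfied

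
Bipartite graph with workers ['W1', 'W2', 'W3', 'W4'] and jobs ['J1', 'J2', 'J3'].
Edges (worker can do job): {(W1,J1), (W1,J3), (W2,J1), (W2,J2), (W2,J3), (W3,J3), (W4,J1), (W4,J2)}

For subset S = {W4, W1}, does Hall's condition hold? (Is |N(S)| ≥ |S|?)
Yes: |N(S)| = 3, |S| = 2

Subset S = {W4, W1}
Neighbors N(S) = {J1, J2, J3}

|N(S)| = 3, |S| = 2
Hall's condition: |N(S)| ≥ |S| is satisfied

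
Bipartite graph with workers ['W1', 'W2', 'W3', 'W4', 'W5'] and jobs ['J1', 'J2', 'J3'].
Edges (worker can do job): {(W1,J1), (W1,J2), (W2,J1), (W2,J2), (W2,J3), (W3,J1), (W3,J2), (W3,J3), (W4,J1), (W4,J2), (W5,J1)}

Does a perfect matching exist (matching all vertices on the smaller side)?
Yes, perfect matching exists (size 3)

Perfect matching: {(W2,J3), (W3,J1), (W4,J2)}
All 3 vertices on the smaller side are matched.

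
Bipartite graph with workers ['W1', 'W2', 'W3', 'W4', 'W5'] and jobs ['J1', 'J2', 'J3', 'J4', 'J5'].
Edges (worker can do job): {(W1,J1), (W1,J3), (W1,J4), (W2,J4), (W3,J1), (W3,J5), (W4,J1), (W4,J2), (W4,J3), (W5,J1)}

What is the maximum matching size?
Maximum matching size = 5

Maximum matching: {(W1,J3), (W2,J4), (W3,J5), (W4,J2), (W5,J1)}
Size: 5

This assigns 5 workers to 5 distinct jobs.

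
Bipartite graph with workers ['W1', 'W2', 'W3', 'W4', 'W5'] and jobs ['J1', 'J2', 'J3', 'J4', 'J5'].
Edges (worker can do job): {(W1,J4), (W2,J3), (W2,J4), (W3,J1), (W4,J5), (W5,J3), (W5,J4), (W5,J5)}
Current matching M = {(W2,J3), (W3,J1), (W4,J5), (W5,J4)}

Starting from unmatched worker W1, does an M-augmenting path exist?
No augmenting path from W1

Alternating search from W1 reaches jobs: {J3, J4, J5}.
Every reachable job is already matched in M, and following those matched edges back to workers exposes no further unvisited jobs.
No M-augmenting path from W1 exists.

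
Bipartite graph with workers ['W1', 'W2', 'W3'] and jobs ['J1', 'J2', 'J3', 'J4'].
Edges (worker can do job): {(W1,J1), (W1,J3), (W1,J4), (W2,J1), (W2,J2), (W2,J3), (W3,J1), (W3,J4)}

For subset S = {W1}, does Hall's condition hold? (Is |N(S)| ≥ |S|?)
Yes: |N(S)| = 3, |S| = 1

Subset S = {W1}
Neighbors N(S) = {J1, J3, J4}

|N(S)| = 3, |S| = 1
Hall's condition: |N(S)| ≥ |S| is satisfied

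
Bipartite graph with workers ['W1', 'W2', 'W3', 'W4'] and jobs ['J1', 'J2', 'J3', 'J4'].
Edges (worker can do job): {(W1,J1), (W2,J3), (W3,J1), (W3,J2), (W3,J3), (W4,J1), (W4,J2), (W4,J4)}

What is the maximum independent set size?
Maximum independent set = 4

By König's theorem:
- Min vertex cover = Max matching = 4
- Max independent set = Total vertices - Min vertex cover
- Max independent set = 8 - 4 = 4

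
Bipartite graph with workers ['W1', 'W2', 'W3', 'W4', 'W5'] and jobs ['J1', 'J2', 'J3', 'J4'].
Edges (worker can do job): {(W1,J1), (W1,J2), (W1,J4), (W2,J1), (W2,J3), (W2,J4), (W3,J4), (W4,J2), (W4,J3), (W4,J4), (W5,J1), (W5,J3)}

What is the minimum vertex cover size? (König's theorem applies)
Minimum vertex cover size = 4

By König's theorem: in bipartite graphs,
min vertex cover = max matching = 4

Maximum matching has size 4, so minimum vertex cover also has size 4.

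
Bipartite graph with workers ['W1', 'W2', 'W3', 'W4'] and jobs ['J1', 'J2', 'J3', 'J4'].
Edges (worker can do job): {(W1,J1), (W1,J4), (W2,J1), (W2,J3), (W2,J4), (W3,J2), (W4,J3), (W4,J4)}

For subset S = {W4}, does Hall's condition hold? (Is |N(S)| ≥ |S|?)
Yes: |N(S)| = 2, |S| = 1

Subset S = {W4}
Neighbors N(S) = {J3, J4}

|N(S)| = 2, |S| = 1
Hall's condition: |N(S)| ≥ |S| is satisfied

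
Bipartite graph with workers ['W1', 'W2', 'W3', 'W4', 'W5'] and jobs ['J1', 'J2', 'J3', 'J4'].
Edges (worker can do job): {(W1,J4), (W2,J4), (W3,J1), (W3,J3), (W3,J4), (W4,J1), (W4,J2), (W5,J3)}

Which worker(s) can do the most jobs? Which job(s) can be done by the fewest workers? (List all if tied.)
Most versatile: W3 (3 jobs); Least covered: J2 (1 workers)

Worker degrees (jobs they can do): W1:1, W2:1, W3:3, W4:2, W5:1
Job degrees (workers who can do it): J1:2, J2:1, J3:2, J4:3

Maximum worker degree is 3, achieved by: W3
Minimum job degree is 1, achieved by: J2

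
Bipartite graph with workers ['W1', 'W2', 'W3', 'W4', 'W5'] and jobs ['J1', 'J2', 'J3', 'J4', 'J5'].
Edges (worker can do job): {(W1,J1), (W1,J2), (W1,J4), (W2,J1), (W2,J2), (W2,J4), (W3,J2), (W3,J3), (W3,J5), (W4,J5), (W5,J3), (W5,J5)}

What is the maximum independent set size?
Maximum independent set = 5

By König's theorem:
- Min vertex cover = Max matching = 5
- Max independent set = Total vertices - Min vertex cover
- Max independent set = 10 - 5 = 5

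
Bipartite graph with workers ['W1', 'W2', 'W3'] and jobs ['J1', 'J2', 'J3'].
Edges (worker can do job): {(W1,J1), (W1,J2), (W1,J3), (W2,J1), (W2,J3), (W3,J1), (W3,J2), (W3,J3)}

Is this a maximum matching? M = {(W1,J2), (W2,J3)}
No, size 2 is not maximum

Proposed matching has size 2.
Maximum matching size for this graph: 3.

This is NOT maximum - can be improved to size 3.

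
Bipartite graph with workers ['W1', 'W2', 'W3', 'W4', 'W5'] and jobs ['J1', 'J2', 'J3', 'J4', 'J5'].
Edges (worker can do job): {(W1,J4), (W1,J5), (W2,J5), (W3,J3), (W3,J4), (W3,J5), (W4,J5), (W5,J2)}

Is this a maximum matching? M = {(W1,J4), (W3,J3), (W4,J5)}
No, size 3 is not maximum

Proposed matching has size 3.
Maximum matching size for this graph: 4.

This is NOT maximum - can be improved to size 4.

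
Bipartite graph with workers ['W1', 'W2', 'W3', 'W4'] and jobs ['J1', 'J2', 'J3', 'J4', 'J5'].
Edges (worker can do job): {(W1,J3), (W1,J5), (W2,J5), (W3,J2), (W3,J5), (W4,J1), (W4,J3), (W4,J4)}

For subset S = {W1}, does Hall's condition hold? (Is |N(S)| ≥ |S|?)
Yes: |N(S)| = 2, |S| = 1

Subset S = {W1}
Neighbors N(S) = {J3, J5}

|N(S)| = 2, |S| = 1
Hall's condition: |N(S)| ≥ |S| is satisfied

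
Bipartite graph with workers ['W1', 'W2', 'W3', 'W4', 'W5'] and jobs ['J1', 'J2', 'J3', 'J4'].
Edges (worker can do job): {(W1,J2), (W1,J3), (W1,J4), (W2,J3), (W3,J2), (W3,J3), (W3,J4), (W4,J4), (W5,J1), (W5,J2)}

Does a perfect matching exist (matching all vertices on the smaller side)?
Yes, perfect matching exists (size 4)

Perfect matching: {(W1,J3), (W3,J2), (W4,J4), (W5,J1)}
All 4 vertices on the smaller side are matched.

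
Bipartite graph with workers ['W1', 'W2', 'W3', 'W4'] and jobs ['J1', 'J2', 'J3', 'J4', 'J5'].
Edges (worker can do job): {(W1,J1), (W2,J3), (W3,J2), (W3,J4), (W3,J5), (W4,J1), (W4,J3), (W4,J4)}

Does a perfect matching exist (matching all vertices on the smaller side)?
Yes, perfect matching exists (size 4)

Perfect matching: {(W1,J1), (W2,J3), (W3,J5), (W4,J4)}
All 4 vertices on the smaller side are matched.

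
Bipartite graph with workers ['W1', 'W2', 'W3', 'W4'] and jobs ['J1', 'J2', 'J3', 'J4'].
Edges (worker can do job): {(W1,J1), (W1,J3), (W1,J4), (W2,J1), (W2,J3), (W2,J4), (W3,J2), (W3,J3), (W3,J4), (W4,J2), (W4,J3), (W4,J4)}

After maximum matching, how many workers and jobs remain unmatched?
Unmatched: 0 workers, 0 jobs

Maximum matching size: 4
Workers: 4 total, 4 matched, 0 unmatched
Jobs: 4 total, 4 matched, 0 unmatched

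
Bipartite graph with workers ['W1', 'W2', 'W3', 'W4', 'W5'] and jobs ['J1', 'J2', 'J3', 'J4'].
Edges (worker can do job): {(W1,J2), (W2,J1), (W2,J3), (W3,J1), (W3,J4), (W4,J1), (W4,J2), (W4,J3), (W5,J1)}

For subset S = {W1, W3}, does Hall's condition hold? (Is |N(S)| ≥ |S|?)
Yes: |N(S)| = 3, |S| = 2

Subset S = {W1, W3}
Neighbors N(S) = {J1, J2, J4}

|N(S)| = 3, |S| = 2
Hall's condition: |N(S)| ≥ |S| is satisfied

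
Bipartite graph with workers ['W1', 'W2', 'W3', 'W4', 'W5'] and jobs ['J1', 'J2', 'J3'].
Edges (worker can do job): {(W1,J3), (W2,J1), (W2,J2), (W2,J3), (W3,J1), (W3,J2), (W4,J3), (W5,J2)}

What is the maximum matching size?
Maximum matching size = 3

Maximum matching: {(W3,J1), (W4,J3), (W5,J2)}
Size: 3

This assigns 3 workers to 3 distinct jobs.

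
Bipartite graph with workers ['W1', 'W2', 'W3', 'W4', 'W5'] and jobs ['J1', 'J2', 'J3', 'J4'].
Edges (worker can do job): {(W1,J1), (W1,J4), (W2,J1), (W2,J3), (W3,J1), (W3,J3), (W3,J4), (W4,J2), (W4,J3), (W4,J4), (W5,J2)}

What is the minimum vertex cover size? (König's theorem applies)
Minimum vertex cover size = 4

By König's theorem: in bipartite graphs,
min vertex cover = max matching = 4

Maximum matching has size 4, so minimum vertex cover also has size 4.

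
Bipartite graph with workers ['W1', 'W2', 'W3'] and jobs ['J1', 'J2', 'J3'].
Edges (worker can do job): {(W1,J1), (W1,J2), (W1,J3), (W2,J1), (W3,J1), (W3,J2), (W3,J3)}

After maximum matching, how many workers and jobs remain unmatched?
Unmatched: 0 workers, 0 jobs

Maximum matching size: 3
Workers: 3 total, 3 matched, 0 unmatched
Jobs: 3 total, 3 matched, 0 unmatched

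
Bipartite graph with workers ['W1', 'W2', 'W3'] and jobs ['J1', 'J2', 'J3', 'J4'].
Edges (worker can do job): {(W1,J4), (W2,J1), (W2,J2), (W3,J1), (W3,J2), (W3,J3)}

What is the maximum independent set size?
Maximum independent set = 4

By König's theorem:
- Min vertex cover = Max matching = 3
- Max independent set = Total vertices - Min vertex cover
- Max independent set = 7 - 3 = 4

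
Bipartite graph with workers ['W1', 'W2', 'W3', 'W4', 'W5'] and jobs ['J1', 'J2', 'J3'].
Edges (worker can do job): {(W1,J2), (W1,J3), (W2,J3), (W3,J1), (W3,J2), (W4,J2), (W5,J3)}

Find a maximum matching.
Matching: {(W3,J1), (W4,J2), (W5,J3)}

Maximum matching (size 3):
  W3 → J1
  W4 → J2
  W5 → J3

Each worker is assigned to at most one job, and each job to at most one worker.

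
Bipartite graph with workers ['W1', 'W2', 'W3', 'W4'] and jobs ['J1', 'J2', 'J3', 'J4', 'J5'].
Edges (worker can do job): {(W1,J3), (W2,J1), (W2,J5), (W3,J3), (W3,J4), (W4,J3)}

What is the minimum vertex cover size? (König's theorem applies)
Minimum vertex cover size = 3

By König's theorem: in bipartite graphs,
min vertex cover = max matching = 3

Maximum matching has size 3, so minimum vertex cover also has size 3.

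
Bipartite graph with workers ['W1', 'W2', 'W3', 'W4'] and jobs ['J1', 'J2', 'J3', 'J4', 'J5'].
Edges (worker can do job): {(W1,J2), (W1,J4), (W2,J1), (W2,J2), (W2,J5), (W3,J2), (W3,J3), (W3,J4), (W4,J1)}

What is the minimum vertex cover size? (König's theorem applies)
Minimum vertex cover size = 4

By König's theorem: in bipartite graphs,
min vertex cover = max matching = 4

Maximum matching has size 4, so minimum vertex cover also has size 4.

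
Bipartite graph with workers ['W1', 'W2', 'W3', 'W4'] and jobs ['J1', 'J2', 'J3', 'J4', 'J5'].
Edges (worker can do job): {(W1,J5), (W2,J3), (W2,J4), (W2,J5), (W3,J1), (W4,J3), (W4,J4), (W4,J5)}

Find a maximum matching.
Matching: {(W1,J5), (W2,J3), (W3,J1), (W4,J4)}

Maximum matching (size 4):
  W1 → J5
  W2 → J3
  W3 → J1
  W4 → J4

Each worker is assigned to at most one job, and each job to at most one worker.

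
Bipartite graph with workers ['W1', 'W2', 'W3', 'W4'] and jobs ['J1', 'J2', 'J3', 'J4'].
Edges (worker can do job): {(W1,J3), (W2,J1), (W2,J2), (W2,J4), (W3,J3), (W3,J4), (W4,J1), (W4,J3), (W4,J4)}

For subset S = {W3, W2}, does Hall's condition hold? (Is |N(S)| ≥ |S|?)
Yes: |N(S)| = 4, |S| = 2

Subset S = {W3, W2}
Neighbors N(S) = {J1, J2, J3, J4}

|N(S)| = 4, |S| = 2
Hall's condition: |N(S)| ≥ |S| is satisfied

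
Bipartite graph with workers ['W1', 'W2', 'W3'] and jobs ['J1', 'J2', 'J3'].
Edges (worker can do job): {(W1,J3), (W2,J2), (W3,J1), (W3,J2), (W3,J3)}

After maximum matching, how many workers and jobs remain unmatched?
Unmatched: 0 workers, 0 jobs

Maximum matching size: 3
Workers: 3 total, 3 matched, 0 unmatched
Jobs: 3 total, 3 matched, 0 unmatched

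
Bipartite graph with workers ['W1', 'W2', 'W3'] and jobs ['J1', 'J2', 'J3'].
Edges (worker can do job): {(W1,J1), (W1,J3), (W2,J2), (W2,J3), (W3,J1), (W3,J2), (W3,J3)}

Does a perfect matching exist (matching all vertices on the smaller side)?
Yes, perfect matching exists (size 3)

Perfect matching: {(W1,J1), (W2,J3), (W3,J2)}
All 3 vertices on the smaller side are matched.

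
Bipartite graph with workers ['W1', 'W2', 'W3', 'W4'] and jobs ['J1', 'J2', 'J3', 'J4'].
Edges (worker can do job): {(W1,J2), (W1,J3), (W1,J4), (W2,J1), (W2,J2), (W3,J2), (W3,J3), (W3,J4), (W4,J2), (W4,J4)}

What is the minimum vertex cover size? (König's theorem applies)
Minimum vertex cover size = 4

By König's theorem: in bipartite graphs,
min vertex cover = max matching = 4

Maximum matching has size 4, so minimum vertex cover also has size 4.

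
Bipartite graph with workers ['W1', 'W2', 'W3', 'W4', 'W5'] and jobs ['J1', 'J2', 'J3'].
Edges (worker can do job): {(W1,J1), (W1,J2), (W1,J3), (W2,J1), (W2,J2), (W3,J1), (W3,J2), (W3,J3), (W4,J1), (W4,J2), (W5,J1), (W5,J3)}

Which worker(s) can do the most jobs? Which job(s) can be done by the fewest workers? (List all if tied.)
Most versatile: W1, W3 (3 jobs); Least covered: J3 (3 workers)

Worker degrees (jobs they can do): W1:3, W2:2, W3:3, W4:2, W5:2
Job degrees (workers who can do it): J1:5, J2:4, J3:3

Maximum worker degree is 3, achieved by: W1, W3
Minimum job degree is 3, achieved by: J3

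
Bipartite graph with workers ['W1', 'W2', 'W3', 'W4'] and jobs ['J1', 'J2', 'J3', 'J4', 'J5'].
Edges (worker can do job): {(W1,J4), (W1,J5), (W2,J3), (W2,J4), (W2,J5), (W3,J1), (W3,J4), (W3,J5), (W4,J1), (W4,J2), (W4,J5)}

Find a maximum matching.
Matching: {(W1,J4), (W2,J3), (W3,J5), (W4,J2)}

Maximum matching (size 4):
  W1 → J4
  W2 → J3
  W3 → J5
  W4 → J2

Each worker is assigned to at most one job, and each job to at most one worker.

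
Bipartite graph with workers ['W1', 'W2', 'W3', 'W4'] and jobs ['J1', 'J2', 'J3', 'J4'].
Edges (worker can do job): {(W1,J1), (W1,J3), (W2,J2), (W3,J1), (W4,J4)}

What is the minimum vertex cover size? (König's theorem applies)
Minimum vertex cover size = 4

By König's theorem: in bipartite graphs,
min vertex cover = max matching = 4

Maximum matching has size 4, so minimum vertex cover also has size 4.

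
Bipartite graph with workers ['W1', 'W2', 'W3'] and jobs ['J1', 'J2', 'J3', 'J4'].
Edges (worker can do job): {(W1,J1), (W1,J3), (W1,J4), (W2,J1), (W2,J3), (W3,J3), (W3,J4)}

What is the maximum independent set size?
Maximum independent set = 4

By König's theorem:
- Min vertex cover = Max matching = 3
- Max independent set = Total vertices - Min vertex cover
- Max independent set = 7 - 3 = 4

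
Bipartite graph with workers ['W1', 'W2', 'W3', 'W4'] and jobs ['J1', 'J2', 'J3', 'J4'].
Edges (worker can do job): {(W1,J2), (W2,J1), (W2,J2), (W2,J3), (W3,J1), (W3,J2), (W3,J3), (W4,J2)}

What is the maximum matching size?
Maximum matching size = 3

Maximum matching: {(W2,J1), (W3,J3), (W4,J2)}
Size: 3

This assigns 3 workers to 3 distinct jobs.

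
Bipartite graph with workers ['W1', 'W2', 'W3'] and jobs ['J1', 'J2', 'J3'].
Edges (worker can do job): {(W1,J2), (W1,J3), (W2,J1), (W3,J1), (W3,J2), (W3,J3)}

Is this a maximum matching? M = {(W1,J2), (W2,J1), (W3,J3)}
Yes, size 3 is maximum

Proposed matching has size 3.
Maximum matching size for this graph: 3.

This is a maximum matching.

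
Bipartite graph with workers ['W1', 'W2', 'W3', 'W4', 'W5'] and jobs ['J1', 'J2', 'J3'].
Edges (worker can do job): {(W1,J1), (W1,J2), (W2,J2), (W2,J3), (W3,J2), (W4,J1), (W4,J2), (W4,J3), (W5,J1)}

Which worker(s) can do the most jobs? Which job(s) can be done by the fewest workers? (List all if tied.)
Most versatile: W4 (3 jobs); Least covered: J3 (2 workers)

Worker degrees (jobs they can do): W1:2, W2:2, W3:1, W4:3, W5:1
Job degrees (workers who can do it): J1:3, J2:4, J3:2

Maximum worker degree is 3, achieved by: W4
Minimum job degree is 2, achieved by: J3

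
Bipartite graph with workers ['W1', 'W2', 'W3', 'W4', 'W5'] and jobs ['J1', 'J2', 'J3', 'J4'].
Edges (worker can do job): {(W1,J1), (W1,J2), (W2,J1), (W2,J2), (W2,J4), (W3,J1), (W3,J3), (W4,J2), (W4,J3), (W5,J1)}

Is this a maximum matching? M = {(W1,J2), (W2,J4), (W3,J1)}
No, size 3 is not maximum

Proposed matching has size 3.
Maximum matching size for this graph: 4.

This is NOT maximum - can be improved to size 4.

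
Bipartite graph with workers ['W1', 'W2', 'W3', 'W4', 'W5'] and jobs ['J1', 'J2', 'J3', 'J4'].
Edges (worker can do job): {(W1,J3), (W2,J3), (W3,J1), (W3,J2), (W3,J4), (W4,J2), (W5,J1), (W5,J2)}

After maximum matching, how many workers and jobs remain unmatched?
Unmatched: 1 workers, 0 jobs

Maximum matching size: 4
Workers: 5 total, 4 matched, 1 unmatched
Jobs: 4 total, 4 matched, 0 unmatched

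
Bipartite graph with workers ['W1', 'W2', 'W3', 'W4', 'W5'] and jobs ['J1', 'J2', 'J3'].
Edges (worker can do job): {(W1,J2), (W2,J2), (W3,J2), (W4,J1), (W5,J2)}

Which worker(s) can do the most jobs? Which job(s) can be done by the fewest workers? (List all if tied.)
Most versatile: W1, W2, W3, W4, W5 (1 jobs); Least covered: J3 (0 workers)

Worker degrees (jobs they can do): W1:1, W2:1, W3:1, W4:1, W5:1
Job degrees (workers who can do it): J1:1, J2:4, J3:0

Maximum worker degree is 1, achieved by: W1, W2, W3, W4, W5
Minimum job degree is 0, achieved by: J3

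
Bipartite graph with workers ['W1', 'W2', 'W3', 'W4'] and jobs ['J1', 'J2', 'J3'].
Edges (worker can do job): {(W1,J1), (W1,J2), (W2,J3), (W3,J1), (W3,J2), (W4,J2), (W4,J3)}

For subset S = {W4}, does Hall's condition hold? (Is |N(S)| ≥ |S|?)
Yes: |N(S)| = 2, |S| = 1

Subset S = {W4}
Neighbors N(S) = {J2, J3}

|N(S)| = 2, |S| = 1
Hall's condition: |N(S)| ≥ |S| is satisfied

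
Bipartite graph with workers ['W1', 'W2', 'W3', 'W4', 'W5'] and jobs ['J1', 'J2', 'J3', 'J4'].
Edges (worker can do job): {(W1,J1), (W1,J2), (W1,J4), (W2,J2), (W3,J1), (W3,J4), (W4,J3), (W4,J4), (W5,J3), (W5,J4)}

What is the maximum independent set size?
Maximum independent set = 5

By König's theorem:
- Min vertex cover = Max matching = 4
- Max independent set = Total vertices - Min vertex cover
- Max independent set = 9 - 4 = 5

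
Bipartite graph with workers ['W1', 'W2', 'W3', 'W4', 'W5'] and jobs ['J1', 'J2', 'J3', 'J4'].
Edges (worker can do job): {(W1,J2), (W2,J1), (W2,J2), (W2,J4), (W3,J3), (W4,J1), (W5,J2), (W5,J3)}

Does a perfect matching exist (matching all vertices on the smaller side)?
Yes, perfect matching exists (size 4)

Perfect matching: {(W2,J4), (W3,J3), (W4,J1), (W5,J2)}
All 4 vertices on the smaller side are matched.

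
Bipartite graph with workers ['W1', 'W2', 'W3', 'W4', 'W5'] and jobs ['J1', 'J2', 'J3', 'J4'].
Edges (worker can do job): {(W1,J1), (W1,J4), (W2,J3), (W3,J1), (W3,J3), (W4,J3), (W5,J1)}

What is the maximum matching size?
Maximum matching size = 3

Maximum matching: {(W1,J4), (W3,J3), (W5,J1)}
Size: 3

This assigns 3 workers to 3 distinct jobs.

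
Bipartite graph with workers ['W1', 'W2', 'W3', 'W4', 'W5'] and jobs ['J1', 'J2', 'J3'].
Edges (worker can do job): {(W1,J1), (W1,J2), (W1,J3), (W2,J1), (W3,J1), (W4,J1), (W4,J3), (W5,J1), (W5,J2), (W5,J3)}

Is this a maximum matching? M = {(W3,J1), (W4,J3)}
No, size 2 is not maximum

Proposed matching has size 2.
Maximum matching size for this graph: 3.

This is NOT maximum - can be improved to size 3.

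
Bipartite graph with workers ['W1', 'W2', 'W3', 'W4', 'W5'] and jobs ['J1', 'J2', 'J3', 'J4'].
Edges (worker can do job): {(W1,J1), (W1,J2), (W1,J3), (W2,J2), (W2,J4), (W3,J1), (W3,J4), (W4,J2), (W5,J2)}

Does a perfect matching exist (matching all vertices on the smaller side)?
Yes, perfect matching exists (size 4)

Perfect matching: {(W1,J3), (W2,J4), (W3,J1), (W5,J2)}
All 4 vertices on the smaller side are matched.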